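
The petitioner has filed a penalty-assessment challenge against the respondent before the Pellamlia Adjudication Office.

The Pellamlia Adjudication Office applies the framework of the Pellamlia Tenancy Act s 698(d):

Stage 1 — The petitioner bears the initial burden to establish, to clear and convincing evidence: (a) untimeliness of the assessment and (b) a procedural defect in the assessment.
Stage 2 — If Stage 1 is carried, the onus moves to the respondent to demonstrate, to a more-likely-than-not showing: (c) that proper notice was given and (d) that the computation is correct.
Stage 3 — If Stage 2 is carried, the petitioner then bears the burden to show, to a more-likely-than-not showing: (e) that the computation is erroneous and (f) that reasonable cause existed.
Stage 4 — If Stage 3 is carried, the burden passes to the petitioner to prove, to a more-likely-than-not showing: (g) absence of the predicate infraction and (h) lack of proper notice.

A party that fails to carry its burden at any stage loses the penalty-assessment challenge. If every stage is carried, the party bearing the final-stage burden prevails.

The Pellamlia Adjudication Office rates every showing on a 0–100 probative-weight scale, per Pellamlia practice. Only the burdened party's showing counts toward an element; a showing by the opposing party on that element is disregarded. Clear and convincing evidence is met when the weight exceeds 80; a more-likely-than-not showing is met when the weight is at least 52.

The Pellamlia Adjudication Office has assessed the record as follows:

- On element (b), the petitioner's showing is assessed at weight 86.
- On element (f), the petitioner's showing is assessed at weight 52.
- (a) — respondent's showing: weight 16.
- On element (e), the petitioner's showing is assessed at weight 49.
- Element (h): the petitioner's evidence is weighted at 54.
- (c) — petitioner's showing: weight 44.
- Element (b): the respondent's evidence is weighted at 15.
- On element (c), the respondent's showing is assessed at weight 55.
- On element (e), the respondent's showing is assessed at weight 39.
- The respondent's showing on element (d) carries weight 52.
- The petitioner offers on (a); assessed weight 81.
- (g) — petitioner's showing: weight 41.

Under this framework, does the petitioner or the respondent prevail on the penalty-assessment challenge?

respondent

At Stage 1 the petitioner must meet clear and convincing evidence (weight exceeds 80): on (a) the weight is 81 (the respondent's 16 is given no effect), which does exceed 80, so (a) meets the standard; on (b) the weight is 86 (the respondent's 15 is given no effect), which does exceed 80, so (b) meets the standard.
  Stage 1 carried; the burden shifts to the respondent.
At Stage 2 the respondent must meet a more-likely-than-not showing (weight is at least 52): on (c) the weight is 55 (the petitioner's 44 is given no effect), which does reach 52, so (c) meets the standard; on (d) the weight is 52, which does reach 52, so (d) meets the standard.
  The respondent carries Stage 2; the petitioner now bears the burden.
At Stage 3 the petitioner must meet a more-likely-than-not showing (weight is at least 52): on (e) the weight is 49 (the respondent's 39 is given no effect), which does not reach 52, so (e) does not meet the standard; on (f) the weight is 52, ≥ 52, so (f) meets the standard.
  Not every element is met, so the petitioner fails to carry Stage 3.
The analysis ends at Stage 3; the respondent prevails.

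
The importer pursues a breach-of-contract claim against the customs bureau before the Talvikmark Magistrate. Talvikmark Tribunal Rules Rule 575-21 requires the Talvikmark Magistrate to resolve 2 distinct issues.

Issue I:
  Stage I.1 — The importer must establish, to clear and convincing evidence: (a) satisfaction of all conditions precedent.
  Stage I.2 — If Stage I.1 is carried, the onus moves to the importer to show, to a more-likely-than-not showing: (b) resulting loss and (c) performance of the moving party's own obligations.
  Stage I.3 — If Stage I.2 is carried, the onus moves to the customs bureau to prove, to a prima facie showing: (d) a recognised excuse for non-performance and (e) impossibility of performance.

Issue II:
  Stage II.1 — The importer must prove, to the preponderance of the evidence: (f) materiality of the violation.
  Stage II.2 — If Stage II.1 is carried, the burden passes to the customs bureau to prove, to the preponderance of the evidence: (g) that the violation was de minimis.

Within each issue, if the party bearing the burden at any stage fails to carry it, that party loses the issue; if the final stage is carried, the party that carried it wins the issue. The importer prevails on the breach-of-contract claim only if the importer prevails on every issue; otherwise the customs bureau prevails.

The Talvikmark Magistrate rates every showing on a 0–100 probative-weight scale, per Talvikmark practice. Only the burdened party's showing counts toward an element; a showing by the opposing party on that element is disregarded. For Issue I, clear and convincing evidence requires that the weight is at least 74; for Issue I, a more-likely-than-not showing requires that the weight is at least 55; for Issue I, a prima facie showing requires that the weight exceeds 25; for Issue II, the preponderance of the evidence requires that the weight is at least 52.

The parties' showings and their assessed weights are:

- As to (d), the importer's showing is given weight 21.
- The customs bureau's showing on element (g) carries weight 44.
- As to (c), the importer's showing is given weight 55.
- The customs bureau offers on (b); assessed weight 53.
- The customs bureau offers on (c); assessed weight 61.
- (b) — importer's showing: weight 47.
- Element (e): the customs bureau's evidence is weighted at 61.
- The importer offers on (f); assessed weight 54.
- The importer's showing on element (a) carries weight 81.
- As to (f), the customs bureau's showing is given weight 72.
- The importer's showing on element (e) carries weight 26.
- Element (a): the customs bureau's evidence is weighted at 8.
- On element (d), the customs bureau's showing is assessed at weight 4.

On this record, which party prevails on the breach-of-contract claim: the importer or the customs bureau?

customs bureau

— Issue I —
Stage I.1 — burden on importer; standard: clear and convincing evidence (weight is at least 74).
    (a): 81 (customs bureau's 8 disregarded) ≥ 74 [met]
  Stage I.1 carried; the burden remains with the importer.
Stage I.2 — burden on importer; standard: a more-likely-than-not showing (weight is at least 55).
    (b): 47 (customs bureau's 53 disregarded) < 55 [not met]
    (c): 55 (customs bureau's 61 disregarded) ≥ 55 [met]
  Not every element is met, so the importer fails to carry Stage I.2.
The analysis ends at Stage I.2; the customs bureau prevails on this issue.
— Issue II —
Stage II.1 (importer, the preponderance of the evidence, weight is at least 52): (f) 54 (customs bureau's 72 disregarded) ≥ 52 — meets.
  All elements met. The burden passes to the customs bureau.
Stage II.2 (customs bureau, the preponderance of the evidence, weight is at least 52): (g) 44 < 52 — fails.
  Stage II.2 not carried; the customs bureau fails its burden.
The analysis ends at Stage II.2; the importer prevails on this issue.
Per-issue: Issue I → customs bureau; Issue II → importer. The importer must prevail on every issue; overall, the customs bureau prevails.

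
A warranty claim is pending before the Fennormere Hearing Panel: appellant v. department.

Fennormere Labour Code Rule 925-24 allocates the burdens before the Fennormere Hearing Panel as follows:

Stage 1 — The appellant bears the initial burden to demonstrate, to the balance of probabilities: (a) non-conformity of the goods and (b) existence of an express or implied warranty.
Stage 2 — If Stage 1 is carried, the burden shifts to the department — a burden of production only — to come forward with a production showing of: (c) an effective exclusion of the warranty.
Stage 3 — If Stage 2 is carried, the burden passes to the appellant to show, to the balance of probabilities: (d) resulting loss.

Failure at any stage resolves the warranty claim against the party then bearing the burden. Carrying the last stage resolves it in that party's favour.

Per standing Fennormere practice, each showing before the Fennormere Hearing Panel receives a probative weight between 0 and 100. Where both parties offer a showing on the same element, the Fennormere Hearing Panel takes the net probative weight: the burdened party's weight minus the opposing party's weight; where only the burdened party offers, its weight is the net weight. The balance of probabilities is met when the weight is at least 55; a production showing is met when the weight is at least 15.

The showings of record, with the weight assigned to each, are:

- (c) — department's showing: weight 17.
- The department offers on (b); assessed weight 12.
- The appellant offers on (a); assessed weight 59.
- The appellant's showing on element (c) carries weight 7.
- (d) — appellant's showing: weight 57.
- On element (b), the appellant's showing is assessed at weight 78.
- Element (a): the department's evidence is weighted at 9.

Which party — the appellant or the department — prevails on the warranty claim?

At Stage 1 the appellant must meet the balance of probabilities (weight is at least 55): on (a) the weight is 59 less the opposing 9 gives net 50, which does not reach 55, so (a) does not meet the standard; on (b) the weight is 78 less the opposing 12 gives net 66, which does reach 55, so (b) meets the standard.
  Not every element is met, so the appellant fails to carry Stage 1.
The department prevails.

department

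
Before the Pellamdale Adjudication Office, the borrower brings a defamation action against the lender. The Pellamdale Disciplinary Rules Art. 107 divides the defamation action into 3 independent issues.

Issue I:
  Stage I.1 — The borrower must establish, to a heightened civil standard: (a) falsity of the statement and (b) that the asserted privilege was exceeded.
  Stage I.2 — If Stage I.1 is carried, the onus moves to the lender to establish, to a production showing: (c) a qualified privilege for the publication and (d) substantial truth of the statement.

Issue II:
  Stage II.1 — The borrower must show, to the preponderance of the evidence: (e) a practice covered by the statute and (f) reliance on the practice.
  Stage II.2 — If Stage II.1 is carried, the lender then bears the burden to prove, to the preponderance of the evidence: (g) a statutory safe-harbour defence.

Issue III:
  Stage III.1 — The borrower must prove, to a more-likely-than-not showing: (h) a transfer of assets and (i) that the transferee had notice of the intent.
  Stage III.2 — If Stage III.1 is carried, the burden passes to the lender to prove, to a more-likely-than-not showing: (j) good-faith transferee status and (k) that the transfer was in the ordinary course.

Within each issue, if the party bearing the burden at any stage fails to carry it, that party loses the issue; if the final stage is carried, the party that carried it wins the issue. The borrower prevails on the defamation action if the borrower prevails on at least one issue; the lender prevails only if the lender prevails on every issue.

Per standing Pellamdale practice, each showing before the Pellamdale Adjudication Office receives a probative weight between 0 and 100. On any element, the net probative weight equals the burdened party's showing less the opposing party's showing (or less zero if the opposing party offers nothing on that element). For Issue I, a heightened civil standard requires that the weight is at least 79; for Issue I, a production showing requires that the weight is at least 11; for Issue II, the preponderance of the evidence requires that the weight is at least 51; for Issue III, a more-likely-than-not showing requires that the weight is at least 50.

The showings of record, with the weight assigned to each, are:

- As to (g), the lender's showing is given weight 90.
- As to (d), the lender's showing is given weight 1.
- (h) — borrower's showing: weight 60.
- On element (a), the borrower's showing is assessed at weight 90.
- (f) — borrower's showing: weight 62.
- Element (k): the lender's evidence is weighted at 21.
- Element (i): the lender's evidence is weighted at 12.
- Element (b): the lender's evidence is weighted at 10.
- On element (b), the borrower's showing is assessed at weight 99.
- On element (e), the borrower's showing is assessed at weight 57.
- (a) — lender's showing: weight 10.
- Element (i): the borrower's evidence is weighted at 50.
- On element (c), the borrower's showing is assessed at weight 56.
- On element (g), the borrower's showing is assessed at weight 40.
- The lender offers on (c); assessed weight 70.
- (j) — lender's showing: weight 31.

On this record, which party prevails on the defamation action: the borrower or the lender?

borrower

— Issue I —
At Stage I.1 the borrower must meet a heightened civil standard (weight is at least 79): on (a) the weight is 90 less the opposing 10 gives net 80, ≥ 79, so (a) meets the standard; on (b) the weight is 99 less the opposing 10 gives net 89, which does reach 79, so (b) meets the standard.
  Stage I.1 carried; the burden shifts to the lender.
At Stage I.2 the lender must meet a production showing (weight is at least 11): on (c) the weight is 70 less the opposing 56 gives net 14, ≥ 11, so (c) meets the standard; on (d) the weight is 1, which does not reach 11, so (d) does not meet the standard.
  Stage I.2 not carried; the lender fails its burden.
The borrower prevails on this issue.
— Issue II —
Stage II.1 (borrower, the preponderance of the evidence, weight is at least 51): (e) 57 ≥ 51 — meets; (f) 62 ≥ 51 — meets.
  Stage II.1 is satisfied; the onus moves to the lender.
Stage II.2 (lender, the preponderance of the evidence, weight is at least 51): (g) net 90−40=50 < 51 — fails.
  Stage II.2 not carried; the lender fails its burden.
The borrower prevails on this issue.
— Issue III —
Stage III.1 (borrower, a more-likely-than-not showing, weight is at least 50): (h) 60 ≥ 50 — meets; (i) net 50−12=38 < 50 — fails.
  Not every element is met, so the borrower fails to carry Stage III.1.
The analysis ends at Stage III.1; the lender prevails on this issue.
Per-issue: Issue I → borrower; Issue II → borrower; Issue III → lender. The borrower must prevail on at least one issue; overall, the borrower prevails.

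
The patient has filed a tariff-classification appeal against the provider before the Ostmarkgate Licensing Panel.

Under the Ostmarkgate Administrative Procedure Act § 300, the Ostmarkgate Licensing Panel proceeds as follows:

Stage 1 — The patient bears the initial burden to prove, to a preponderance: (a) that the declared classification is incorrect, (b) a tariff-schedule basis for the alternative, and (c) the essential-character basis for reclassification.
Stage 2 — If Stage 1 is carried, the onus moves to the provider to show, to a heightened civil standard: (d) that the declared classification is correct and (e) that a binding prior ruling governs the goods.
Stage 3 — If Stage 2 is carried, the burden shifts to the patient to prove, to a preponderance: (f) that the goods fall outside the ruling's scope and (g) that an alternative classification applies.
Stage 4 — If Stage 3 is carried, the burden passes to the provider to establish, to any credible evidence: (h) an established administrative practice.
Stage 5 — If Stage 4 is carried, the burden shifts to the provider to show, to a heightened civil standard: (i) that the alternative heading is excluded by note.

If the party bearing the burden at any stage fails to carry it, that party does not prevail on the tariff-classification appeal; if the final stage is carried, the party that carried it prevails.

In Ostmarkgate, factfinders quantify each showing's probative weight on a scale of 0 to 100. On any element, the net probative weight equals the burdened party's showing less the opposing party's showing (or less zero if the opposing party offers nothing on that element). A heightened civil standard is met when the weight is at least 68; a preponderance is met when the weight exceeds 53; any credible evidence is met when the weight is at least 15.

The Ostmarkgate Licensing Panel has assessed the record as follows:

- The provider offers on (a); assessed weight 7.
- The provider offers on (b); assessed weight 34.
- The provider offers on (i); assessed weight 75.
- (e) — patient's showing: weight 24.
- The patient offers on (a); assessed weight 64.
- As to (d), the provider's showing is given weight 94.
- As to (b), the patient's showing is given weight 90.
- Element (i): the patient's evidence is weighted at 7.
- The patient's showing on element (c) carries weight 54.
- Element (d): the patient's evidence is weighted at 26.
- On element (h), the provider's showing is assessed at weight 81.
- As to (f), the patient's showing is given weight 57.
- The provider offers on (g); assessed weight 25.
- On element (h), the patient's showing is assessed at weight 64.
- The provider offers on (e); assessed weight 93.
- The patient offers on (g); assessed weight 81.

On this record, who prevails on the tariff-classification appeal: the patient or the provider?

provider

At Stage 1 the patient must meet a preponderance (weight exceeds 53): on (a) the weight is 64 less the opposing 7 gives net 57, > 53, so (a) meets the standard; on (b) the weight is 90 less the opposing 34 gives net 56, > 53, so (b) meets the standard; on (c) the weight is 54, > 53, so (c) meets the standard.
  Stage 1 carried; the burden shifts to the provider.
At Stage 2 the provider must meet a heightened civil standard (weight is at least 68): on (d) the weight is 94 less the opposing 26 gives net 68, ≥ 68, so (d) meets the standard; on (e) the weight is 93 less the opposing 24 gives net 69, which does reach 68, so (e) meets the standard.
  Stage 2 is satisfied; the onus moves to the patient.
At Stage 3 the patient must meet a preponderance (weight exceeds 53): on (f) the weight is 57, which does exceed 53, so (f) meets the standard; on (g) the weight is 81 less the opposing 25 gives net 56, which does exceed 53, so (g) meets the standard.
  Stage 3 is satisfied; the onus moves to the provider.
At Stage 4 the provider must meet any credible evidence (weight is at least 15): on (h) the weight is 81 less the opposing 64 gives net 17, ≥ 15, so (h) meets the standard.
  Stage 4 carried; the burden remains with the provider.
At Stage 5 the provider must meet a heightened civil standard (weight is at least 68): on (i) the weight is 75 less the opposing 7 gives net 68, which does reach 68, so (i) meets the standard.
  Stage 5 carried; the final stage is satisfied.
All stages carried — the provider prevails.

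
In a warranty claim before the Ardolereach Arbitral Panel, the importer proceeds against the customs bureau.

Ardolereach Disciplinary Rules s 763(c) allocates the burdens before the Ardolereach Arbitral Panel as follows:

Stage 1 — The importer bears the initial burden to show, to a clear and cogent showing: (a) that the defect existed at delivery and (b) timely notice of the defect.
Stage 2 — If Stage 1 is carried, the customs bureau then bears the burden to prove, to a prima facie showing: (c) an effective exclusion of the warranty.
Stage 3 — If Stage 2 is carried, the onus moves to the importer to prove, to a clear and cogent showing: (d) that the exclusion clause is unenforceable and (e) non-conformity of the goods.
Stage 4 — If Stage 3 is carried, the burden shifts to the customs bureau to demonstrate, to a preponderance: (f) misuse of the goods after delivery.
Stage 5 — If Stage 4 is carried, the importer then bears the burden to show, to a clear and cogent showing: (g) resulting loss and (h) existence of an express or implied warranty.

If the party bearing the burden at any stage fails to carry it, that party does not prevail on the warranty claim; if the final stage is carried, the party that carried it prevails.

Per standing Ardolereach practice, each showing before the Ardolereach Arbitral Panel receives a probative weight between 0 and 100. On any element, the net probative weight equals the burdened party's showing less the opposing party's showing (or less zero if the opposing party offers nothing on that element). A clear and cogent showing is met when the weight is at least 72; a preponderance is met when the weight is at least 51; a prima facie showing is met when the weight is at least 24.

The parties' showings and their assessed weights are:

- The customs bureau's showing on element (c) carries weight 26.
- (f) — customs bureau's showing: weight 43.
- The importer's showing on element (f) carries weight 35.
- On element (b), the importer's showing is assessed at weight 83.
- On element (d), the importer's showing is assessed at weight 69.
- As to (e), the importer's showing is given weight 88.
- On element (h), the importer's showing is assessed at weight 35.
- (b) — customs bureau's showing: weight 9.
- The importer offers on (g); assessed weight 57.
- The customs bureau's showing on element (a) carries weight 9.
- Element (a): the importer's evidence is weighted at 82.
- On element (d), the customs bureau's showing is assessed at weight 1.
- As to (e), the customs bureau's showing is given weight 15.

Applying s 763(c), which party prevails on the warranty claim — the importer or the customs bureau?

Stage 1 — burden on importer; standard: a clear and cogent showing (weight is at least 72).
    (a): 82 − 9 = 73 ≥ 72 [met]
    (b): 83 − 9 = 74 ≥ 72 [met]
  All elements met. The burden passes to the customs bureau.
Stage 2 — burden on customs bureau; standard: a prima facie showing (weight is at least 24).
    (c): 26 ≥ 24 [met]
  Stage 2 is satisfied; the onus moves to the importer.
Stage 3 — burden on importer; standard: a clear and cogent showing (weight is at least 72).
    (d): 69 − 1 = 68 < 72 [not met]
    (e): 88 − 15 = 73 ≥ 72 [met]
  Not every element is met, so the importer fails to carry Stage 3.
So the customs bureau prevails.

customs bureau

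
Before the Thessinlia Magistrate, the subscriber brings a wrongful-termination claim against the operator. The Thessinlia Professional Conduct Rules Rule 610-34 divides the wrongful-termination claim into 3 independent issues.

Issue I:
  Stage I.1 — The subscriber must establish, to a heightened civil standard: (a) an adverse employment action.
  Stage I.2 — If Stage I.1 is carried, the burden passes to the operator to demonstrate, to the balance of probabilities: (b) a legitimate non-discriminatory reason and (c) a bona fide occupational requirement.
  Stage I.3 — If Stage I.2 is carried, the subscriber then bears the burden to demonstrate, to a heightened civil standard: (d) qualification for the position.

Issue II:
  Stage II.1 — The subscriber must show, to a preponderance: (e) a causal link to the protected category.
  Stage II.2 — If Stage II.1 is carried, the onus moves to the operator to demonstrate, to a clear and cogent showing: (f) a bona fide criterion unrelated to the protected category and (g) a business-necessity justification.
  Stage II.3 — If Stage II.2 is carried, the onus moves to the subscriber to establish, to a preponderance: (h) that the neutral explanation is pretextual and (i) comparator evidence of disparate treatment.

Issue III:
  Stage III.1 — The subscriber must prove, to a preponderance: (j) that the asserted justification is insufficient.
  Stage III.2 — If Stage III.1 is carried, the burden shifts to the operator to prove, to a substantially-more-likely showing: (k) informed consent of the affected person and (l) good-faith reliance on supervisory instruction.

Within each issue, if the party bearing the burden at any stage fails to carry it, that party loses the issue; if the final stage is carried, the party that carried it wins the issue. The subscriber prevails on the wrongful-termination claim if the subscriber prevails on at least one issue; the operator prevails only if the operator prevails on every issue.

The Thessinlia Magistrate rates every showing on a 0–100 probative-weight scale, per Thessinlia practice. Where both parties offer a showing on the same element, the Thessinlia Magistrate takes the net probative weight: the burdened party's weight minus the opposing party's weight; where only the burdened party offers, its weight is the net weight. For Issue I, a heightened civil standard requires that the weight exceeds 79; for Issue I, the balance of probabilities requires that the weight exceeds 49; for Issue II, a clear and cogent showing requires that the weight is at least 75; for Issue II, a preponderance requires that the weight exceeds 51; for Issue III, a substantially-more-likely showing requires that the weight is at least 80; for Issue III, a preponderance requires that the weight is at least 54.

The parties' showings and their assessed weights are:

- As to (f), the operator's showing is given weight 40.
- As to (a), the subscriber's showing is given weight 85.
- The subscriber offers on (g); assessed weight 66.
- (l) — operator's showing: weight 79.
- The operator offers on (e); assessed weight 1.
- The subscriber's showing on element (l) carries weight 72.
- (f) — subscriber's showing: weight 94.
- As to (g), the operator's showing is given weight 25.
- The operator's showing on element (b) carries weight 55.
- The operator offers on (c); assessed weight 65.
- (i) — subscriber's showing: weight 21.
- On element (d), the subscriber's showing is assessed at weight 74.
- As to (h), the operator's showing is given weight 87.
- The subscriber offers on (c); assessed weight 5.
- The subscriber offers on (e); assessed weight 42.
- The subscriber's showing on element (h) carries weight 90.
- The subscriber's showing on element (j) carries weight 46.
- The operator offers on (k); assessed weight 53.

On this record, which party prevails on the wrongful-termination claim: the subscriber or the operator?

operator

— Issue I —
Stage I.1 (subscriber, a heightened civil standard, weight exceeds 79): (a) 85 > 79 — meets.
  The subscriber carries Stage I.1; the operator now bears the burden.
Stage I.2 (operator, the balance of probabilities, weight exceeds 49): (b) 55 > 49 — meets; (c) net 65−5=60 > 49 — meets.
  Stage I.2 is satisfied; the onus moves to the subscriber.
Stage I.3 (subscriber, a heightened civil standard, weight exceeds 79): (d) 74 ≤ 79 — fails.
  Stage I.3 not carried; the subscriber fails its burden.
So the operator prevails on this issue.
— Issue II —
At Stage II.1 the subscriber must meet a preponderance (weight exceeds 51): on (e) the weight is 42 less the opposing 1 gives net 41, ≤ 51, so (e) does not meet the standard.
  The subscriber does not carry Stage II.1.
So the operator prevails on this issue.
— Issue III —
Stage III.1 — burden on subscriber; standard: a preponderance (weight is at least 54).
    (j): 46 < 54 [not met]
  The subscriber does not carry Stage III.1.
The analysis ends at Stage III.1; the operator prevails on this issue.
Per-issue: Issue I → operator; Issue II → operator; Issue III → operator. The subscriber must prevail on at least one issue; overall, the operator prevails.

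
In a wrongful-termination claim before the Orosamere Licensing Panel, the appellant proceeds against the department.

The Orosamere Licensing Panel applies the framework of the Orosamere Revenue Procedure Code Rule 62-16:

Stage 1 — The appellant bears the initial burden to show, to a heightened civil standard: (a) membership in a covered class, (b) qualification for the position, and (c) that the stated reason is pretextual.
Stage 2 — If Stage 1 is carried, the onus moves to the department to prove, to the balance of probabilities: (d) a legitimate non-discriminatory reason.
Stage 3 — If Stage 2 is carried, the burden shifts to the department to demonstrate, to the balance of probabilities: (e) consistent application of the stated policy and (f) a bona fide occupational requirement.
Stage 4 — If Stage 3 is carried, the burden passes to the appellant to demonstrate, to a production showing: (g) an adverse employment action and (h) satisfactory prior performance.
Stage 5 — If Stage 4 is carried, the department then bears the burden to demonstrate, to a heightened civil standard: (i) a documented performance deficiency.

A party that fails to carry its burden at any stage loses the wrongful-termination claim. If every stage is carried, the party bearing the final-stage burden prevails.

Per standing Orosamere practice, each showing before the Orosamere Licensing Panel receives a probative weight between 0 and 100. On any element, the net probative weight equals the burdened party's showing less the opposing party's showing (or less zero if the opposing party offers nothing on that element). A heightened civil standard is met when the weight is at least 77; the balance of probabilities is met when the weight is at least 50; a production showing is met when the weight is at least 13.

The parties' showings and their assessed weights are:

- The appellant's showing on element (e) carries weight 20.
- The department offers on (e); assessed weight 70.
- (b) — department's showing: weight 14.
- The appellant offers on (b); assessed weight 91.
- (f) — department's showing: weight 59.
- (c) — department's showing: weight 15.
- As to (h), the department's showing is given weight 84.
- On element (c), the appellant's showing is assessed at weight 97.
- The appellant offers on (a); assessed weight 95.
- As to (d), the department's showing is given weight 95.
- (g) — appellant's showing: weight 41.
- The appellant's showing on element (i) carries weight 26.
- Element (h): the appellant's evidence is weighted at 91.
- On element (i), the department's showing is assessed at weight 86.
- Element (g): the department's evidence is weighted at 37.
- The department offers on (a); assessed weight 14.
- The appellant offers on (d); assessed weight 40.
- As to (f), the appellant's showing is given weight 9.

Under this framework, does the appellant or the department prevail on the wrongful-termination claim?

department

At Stage 1 the appellant must meet a heightened civil standard (weight is at least 77): on (a) the weight is 95 less the opposing 14 gives net 81, ≥ 77, so (a) meets the standard; on (b) the weight is 91 less the opposing 14 gives net 77, which does reach 77, so (b) meets the standard; on (c) the weight is 97 less the opposing 15 gives net 82, ≥ 77, so (c) meets the standard.
  Stage 1 carried; the burden shifts to the department.
At Stage 2 the department must meet the balance of probabilities (weight is at least 50): on (d) the weight is 95 less the opposing 40 gives net 55, ≥ 50, so (d) meets the standard.
  All elements met. The department retains the burden for Stage 3.
At Stage 3 the department must meet the balance of probabilities (weight is at least 50): on (e) the weight is 70 less the opposing 20 gives net 50, ≥ 50, so (e) meets the standard; on (f) the weight is 59 less the opposing 9 gives net 50, which does reach 50, so (f) meets the standard.
  The department carries Stage 3; the appellant now bears the burden.
At Stage 4 the appellant must meet a production showing (weight is at least 13): on (g) the weight is 41 less the opposing 37 gives net 4, which does not reach 13, so (g) does not meet the standard; on (h) the weight is 91 less the opposing 84 gives net 7, which does not reach 13, so (h) does not meet the standard.
  The appellant does not carry Stage 4.
The department prevails.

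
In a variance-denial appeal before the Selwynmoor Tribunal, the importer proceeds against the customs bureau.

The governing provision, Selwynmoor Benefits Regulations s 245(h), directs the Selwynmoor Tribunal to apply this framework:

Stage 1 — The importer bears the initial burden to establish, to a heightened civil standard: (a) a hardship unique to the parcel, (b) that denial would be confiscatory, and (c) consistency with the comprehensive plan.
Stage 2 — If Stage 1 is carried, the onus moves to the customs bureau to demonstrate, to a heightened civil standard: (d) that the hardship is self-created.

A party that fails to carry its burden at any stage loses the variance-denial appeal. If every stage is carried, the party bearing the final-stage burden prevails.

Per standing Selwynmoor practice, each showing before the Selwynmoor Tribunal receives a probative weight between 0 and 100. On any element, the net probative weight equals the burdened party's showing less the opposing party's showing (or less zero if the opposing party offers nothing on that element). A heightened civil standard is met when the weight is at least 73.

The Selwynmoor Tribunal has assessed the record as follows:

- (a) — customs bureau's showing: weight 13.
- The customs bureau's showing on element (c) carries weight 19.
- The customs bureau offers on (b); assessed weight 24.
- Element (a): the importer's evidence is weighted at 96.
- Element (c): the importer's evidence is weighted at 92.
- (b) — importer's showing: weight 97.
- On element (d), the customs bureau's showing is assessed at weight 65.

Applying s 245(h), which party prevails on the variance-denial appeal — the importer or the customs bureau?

Stage 1 — burden on importer; standard: a heightened civil standard (weight is at least 73).
    (a): 96 − 13 = 83 ≥ 73 [met]
    (b): 97 − 24 = 73 ≥ 73 [met]
    (c): 92 − 19 = 73 ≥ 73 [met]
  Stage 1 is satisfied; the onus moves to the customs bureau.
Stage 2 — burden on customs bureau; standard: a heightened civil standard (weight is at least 73).
    (d): 65 < 73 [not met]
  The customs bureau does not carry Stage 2.
The analysis ends at Stage 2; the importer prevails.

importer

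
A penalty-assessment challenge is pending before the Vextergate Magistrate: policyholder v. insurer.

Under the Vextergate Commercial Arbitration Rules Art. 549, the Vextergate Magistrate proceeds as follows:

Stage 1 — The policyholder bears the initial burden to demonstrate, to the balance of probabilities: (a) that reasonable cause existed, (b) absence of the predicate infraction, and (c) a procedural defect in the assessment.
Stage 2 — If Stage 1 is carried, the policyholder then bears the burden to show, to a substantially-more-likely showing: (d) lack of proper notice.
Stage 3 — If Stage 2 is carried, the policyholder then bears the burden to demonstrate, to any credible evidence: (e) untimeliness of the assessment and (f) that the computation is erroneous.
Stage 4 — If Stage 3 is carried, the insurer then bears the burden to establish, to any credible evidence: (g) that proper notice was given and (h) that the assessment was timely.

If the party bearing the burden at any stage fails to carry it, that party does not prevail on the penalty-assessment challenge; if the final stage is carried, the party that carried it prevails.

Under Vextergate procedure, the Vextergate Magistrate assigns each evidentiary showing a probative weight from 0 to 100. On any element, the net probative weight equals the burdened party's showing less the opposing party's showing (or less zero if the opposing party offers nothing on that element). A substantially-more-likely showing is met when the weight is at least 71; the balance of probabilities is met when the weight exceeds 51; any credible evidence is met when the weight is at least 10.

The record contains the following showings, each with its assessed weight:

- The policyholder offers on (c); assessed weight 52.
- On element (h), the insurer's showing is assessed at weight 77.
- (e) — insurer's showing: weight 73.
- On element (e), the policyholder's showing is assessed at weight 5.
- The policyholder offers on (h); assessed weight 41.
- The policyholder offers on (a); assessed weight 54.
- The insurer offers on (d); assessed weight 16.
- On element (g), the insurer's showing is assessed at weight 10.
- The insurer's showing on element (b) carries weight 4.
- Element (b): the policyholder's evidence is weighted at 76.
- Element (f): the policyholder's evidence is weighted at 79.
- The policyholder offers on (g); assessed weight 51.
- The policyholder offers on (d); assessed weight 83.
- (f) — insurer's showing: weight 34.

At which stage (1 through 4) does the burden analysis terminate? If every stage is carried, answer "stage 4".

stage 2

At Stage 1 the policyholder must meet the balance of probabilities (weight exceeds 51): on (a) the weight is 54, > 51, so (a) meets the standard; on (b) the weight is 76 less the opposing 4 gives net 72, which does exceed 51, so (b) meets the standard; on (c) the weight is 52, which does exceed 51, so (c) meets the standard.
  All elements met. The policyholder retains the burden for Stage 2.
At Stage 2 the policyholder must meet a substantially-more-likely showing (weight is at least 71): on (d) the weight is 83 less the opposing 16 gives net 67, which does not reach 71, so (d) does not meet the standard.
  Stage 2 not carried; the policyholder fails its burden.
The analysis ends at Stage 2; the insurer prevails.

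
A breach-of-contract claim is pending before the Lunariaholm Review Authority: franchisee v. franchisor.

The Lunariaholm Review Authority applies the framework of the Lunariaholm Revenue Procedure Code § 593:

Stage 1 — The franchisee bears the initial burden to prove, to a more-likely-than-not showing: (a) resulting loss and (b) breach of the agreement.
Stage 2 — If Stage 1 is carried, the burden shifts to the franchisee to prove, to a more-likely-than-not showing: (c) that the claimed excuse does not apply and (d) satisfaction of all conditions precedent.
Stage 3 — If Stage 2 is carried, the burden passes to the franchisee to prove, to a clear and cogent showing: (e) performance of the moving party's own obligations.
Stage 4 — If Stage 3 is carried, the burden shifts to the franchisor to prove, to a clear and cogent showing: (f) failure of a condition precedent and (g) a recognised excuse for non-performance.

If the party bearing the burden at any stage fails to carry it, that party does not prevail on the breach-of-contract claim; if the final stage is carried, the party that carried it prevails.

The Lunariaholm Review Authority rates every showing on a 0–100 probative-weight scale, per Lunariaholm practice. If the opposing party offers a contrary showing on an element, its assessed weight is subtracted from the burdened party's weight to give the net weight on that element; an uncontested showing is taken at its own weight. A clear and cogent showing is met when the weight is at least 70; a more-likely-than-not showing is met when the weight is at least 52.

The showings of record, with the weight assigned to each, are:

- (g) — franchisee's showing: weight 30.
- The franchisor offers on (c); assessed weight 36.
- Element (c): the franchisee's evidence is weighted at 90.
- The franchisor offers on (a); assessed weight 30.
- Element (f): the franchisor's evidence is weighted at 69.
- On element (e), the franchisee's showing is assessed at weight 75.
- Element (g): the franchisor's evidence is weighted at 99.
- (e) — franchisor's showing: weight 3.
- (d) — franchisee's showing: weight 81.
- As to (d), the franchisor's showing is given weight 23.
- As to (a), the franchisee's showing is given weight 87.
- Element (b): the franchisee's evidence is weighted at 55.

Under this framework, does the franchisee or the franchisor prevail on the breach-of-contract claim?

franchisee

Stage 1 — burden on franchisee; standard: a more-likely-than-not showing (weight is at least 52).
    (a): 87 − 30 = 57 ≥ 52 [met]
    (b): 55 ≥ 52 [met]
  All elements met. The franchisee retains the burden for Stage 2.
Stage 2 — burden on franchisee; standard: a more-likely-than-not showing (weight is at least 52).
    (c): 90 − 36 = 54 ≥ 52 [met]
    (d): 81 − 23 = 58 ≥ 52 [met]
  Stage 2 carried; the burden remains with the franchisee.
Stage 3 — burden on franchisee; standard: a clear and cogent showing (weight is at least 70).
    (e): 75 − 3 = 72 ≥ 70 [met]
  All elements met. The burden passes to the franchisor.
Stage 4 — burden on franchisor; standard: a clear and cogent showing (weight is at least 70).
    (f): 69 < 70 [not met]
    (g): 99 − 30 = 69 < 70 [not met]
  Not every element is met, so the franchisor fails to carry Stage 4.
The franchisee prevails.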